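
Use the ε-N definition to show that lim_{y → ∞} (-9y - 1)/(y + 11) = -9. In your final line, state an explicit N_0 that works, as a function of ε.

Fix ε > 0. We seek N_0 > 0 such that y > N_0 implies |(-9y - 1)/(y + 11) + 9| < ε.
(-9y - 1)/(y + 11) + 9 = ((-9y - 1) − (-9)(y + 11)) / ((y + 11)) = 98/((y + 11)).
For y > 0 we have y + 11 > y, so |(-9y - 1)/(y + 11) + 9| = 98/((y + 11)) < 98/(y) = 98/y.
Thus |(-9y - 1)/(y + 11) + 9| < ε whenever y > 98/ε.
Take N_0 = 98/ε. If y > N_0 then |(-9y - 1)/(y + 11) + 9| < 98/y < ε.

N_0 = 98/ε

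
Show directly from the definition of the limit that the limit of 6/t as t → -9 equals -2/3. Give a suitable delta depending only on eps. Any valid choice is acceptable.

Fix eps > 0. We seek delta > 0 such that 0 < |t + 9| < delta implies |6/t + 2/3| < eps.
|6/t + 2/3| = 6·|-9 − t|/(9·|t|) = 6|t + 9|/(9|t|).
Require delta ≤ 9/2 so that |t| > 9 − 9/2 = 9/2, hence 9|t| > 81/2.
Then |6/t + 2/3| < 6|t + 9|/(81/2), which is < eps when |t + 9| < (27/4)eps.
Take delta = min(9/2, (27/4)eps). Then 0 < |t + 9| < delta gives both |t + 9| < 9/2 and |t + 9| < (27/4)eps, so |6/t + 2/3| < eps.

delta = min(9/2, (27/4)eps)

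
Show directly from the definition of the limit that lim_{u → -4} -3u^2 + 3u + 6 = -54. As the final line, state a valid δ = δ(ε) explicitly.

δ = min(1, ε/30)

Let ε > 0. We want δ > 0 such that 0 < |u + 4| < δ implies |(-3u^2 + 3u + 6) + 54| < ε.
(-3u^2 + 3u + 6) + 54 = -3u^2 + 3u + 60 = (u + 4)(-3u + 15).
So |(-3u^2 + 3u + 6) + 54| = |u + 4|·|-3u + 15|.
Assume first that |u + 4| < 1, so |u| < 5. Then |-3u + 15| ≤ 3·5 + 15 = 30.
Hence |(-3u^2 + 3u + 6) + 54| ≤ 30|u + 4| < ε provided |u + 4| < ε/30.
Take δ = min(1, ε/30). Then 0 < |u + 4| < δ gives both |u + 4| < 1 and |u + 4| < ε/30, so |(-3u^2 + 3u + 6) + 54| < ε.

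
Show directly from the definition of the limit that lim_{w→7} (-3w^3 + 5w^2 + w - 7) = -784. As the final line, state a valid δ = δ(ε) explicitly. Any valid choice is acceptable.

δ = min(1, ε/431)

Suppose ε > 0. We want δ > 0 such that 0 < |w − 7| < δ implies |(-3w^3 + 5w^2 + w - 7) + 784| < ε.
(-3w^3 + 5w^2 + w - 7) + 784 = -3w^3 + 5w^2 + w + 777 = (w − 7)(-3w^2 - 16w - 111).
So |(-3w^3 + 5w^2 + w - 7) + 784| = |w − 7|·|-3w^2 - 16w - 111|.
Assume first that |w − 7| < 1, so |w| < 8. Then |-3w^2 - 16w - 111| ≤ 3·8^2 + 16·8 + 111 = 431.
Hence |(-3w^3 + 5w^2 + w - 7) + 784| ≤ 431|w − 7| < ε provided |w − 7| < ε/431.
Take δ = min(1, ε/431). Then 0 < |w − 7| < δ gives both |w − 7| < 1 and |w − 7| < ε/431, so |(-3w^3 + 5w^2 + w - 7) + 784| < ε.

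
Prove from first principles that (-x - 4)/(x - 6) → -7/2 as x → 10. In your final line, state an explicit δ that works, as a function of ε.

Let ε > 0. We want δ > 0 with 0 < |x − 10| < δ ⇒ |(-x - 4)/(x - 6) + 7/2| < ε.
Combining over a common denominator, (-x - 4)/(x - 6) + 7/2 = [(-x - 4)·4 − (-14)·(x - 6)] / [4·(x - 6)] = 10(x − 10) / (4(x - 6)).
So |(-x - 4)/(x - 6) + 7/2| = 10|x − 10| / (4·|x − 6|).
Restrict δ ≤ 2. Then |x − 10| < 2 gives |x − 6| = |(x − 10) + 4| ≥ 4 − 2 = 2.
Hence |(-x - 4)/(x - 6) + 7/2| < 10|x − 10|/(4·2) = (5/4)|x − 10|, which is < ε once |x − 10| < (4/5)ε.
Take δ = min(2, (4/5)ε). Then 0 < |x − 10| < δ forces both bounds, so |(-x - 4)/(x - 6) + 7/2| < ε.

δ = min(2, (4/5)ε)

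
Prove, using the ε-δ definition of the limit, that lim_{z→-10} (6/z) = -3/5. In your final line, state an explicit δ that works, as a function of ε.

δ = min(5, (25/3)ε)

Let ε > 0 be given. We seek δ > 0 such that 0 < |z + 10| < δ implies |6/z + 3/5| < ε.
|6/z + 3/5| = 6·|-10 − z|/(10·|z|) = 6|z + 10|/(10|z|).
Restrict δ ≤ 5. Then |z + 10| < 5 gives |z| > 5, so 10|z| > 50.
Then |6/z + 3/5| < 6|z + 10|/50, which is < ε when |z + 10| < (25/3)ε.
Take δ = min(5, (25/3)ε). Then 0 < |z + 10| < δ gives both |z + 10| < 5 and |z + 10| < (25/3)ε, so |6/z + 3/5| < ε.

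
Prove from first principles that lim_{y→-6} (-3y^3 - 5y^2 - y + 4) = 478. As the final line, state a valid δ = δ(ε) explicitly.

Fix ε > 0. We want δ > 0 such that 0 < |y + 6| < δ implies |(-3y^3 - 5y^2 - y + 4) − 478| < ε.
(-3y^3 - 5y^2 - y + 4) − 478 = -3y^3 - 5y^2 - y - 474 = (y + 6)(-3y^2 + 13y - 79).
So |(-3y^3 - 5y^2 - y + 4) − 478| = |y + 6|·|-3y^2 + 13y - 79|.
Assume first that |y + 6| < 1, so |y| < 7. Then |-3y^2 + 13y - 79| ≤ 3·7^2 + 13·7 + 79 = 317.
Hence |(-3y^3 - 5y^2 - y + 4) − 478| ≤ 317|y + 6| < ε provided |y + 6| < ε/317.
Take δ = min(1, ε/317). Then 0 < |y + 6| < δ gives both |y + 6| < 1 and |y + 6| < ε/317, so |(-3y^3 - 5y^2 - y + 4) − 478| < ε.

δ = min(1, ε/317)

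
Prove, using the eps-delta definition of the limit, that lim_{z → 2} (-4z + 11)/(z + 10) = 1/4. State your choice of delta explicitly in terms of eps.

Let eps > 0 be given. We want delta > 0 with 0 < |z − 2| < delta ⇒ |(-4z + 11)/(z + 10) − (1/4)| < eps.
Combining over a common denominator, (-4z + 11)/(z + 10) − (1/4) = [(-4z + 11)·12 − 3·(z + 10)] / [12·(z + 10)] = -51(z − 2) / (12(z + 10)).
So |(-4z + 11)/(z + 10) − (1/4)| = 51|z − 2| / (12·|z + 10|).
Require delta ≤ 6, so |z + 10| ≥ |12| − |z − 2| > 12 − 6 = 6.
Hence |(-4z + 11)/(z + 10) − (1/4)| < 51|z − 2|/(12·6) = (17/24)|z − 2|, which is < eps once |z − 2| < (24/17)eps.
Take delta = min(6, (24/17)eps). Then 0 < |z − 2| < delta forces both bounds, so |(-4z + 11)/(z + 10) − (1/4)| < eps.

delta = min(6, (24/17)eps)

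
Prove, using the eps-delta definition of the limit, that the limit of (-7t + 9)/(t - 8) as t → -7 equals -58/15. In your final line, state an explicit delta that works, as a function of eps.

Let eps > 0 be given. We want delta > 0 with 0 < |t + 7| < delta ⇒ |(-7t + 9)/(t - 8) + 58/15| < eps.
Combining over a common denominator, (-7t + 9)/(t - 8) + 58/15 = [(-7t + 9)·(-15) − 58·(t - 8)] / [(-15)·(t - 8)] = 47(t + 7) / ((-15)(t - 8)).
So |(-7t + 9)/(t - 8) + 58/15| = 47|t + 7| / (15·|t − 8|).
Restrict delta ≤ 15/2. Then |t + 7| < 15/2 gives |t − 8| = |(t + 7) + (-15)| ≥ 15 − 15/2 = 15/2.
Hence |(-7t + 9)/(t - 8) + 58/15| < 47|t + 7|/(15·(15/2)) = (94/225)|t + 7|, which is < eps once |t + 7| < (225/94)eps.
Take delta = min(15/2, (225/94)eps). Then 0 < |t + 7| < delta forces both bounds, so |(-7t + 9)/(t - 8) + 58/15| < eps.

delta = min(15/2, (225/94)eps)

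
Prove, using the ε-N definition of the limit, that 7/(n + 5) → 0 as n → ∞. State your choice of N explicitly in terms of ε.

Let ε > 0. For n ≥ 1, |7/(n + 5) − 0| = 7/(n + 5) ≤ 7/n.
We need 7/n < ε, i.e. n > 7/ε.
Take N = 7/ε. If n > N then |7/(n + 5)| ≤ 7/n < ε.

N = 7/ε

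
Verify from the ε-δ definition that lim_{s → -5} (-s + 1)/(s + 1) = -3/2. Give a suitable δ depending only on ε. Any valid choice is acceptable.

Suppose ε > 0. We want δ > 0 with 0 < |s + 5| < δ ⇒ |(-s + 1)/(s + 1) + 3/2| < ε.
Combining over a common denominator, (-s + 1)/(s + 1) + 3/2 = [(-s + 1)·(-4) − 6·(s + 1)] / [(-4)·(s + 1)] = -2(s + 5) / ((-4)(s + 1)).
So |(-s + 1)/(s + 1) + 3/2| = 2|s + 5| / (4·|s + 1|).
Restrict δ ≤ 2. Then |s + 5| < 2 gives |s + 1| = |(s + 5) + (-4)| ≥ 4 − 2 = 2.
Hence |(-s + 1)/(s + 1) + 3/2| < 2|s + 5|/(4·2) = (1/4)|s + 5|, which is < ε once |s + 5| < 4ε.
Take δ = min(2, 4ε). Then 0 < |s + 5| < δ forces both bounds, so |(-s + 1)/(s + 1) + 3/2| < ε.

δ = min(2, 4ε)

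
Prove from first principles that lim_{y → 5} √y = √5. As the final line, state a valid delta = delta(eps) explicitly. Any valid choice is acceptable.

Fix eps > 0. We want delta > 0 such that 0 < |y − 5| < delta implies |√y − √5| < eps.
Rationalise: √y − √5 = (y − 5)/(√y + √5), so |√y − √5| = |y − 5|/(√y + √5).
Restrict delta ≤ 5 so that |y − 5| < 5 forces y > 0, and then √y + √5 > √5.
Hence |√y − √5| < |y − 5|/√5, which is < eps once |y − 5| < √5·eps.
Take delta = min(5, √5·eps). If 0 < |y − 5| < delta then y > 0 and |√y − √5| < |y − 5|/√5 < eps.

delta = min(5, √5·eps)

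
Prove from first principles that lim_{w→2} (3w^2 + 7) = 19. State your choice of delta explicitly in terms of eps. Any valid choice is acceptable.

Suppose eps > 0. We want delta > 0 such that 0 < |w − 2| < delta implies |(3w^2 + 7) − 19| < eps.
(3w^2 + 7) − 19 = 3w^2 - 12 = (w − 2)(3w + 6).
So |(3w^2 + 7) − 19| = |w − 2|·|3w + 6|.
Assume first that |w − 2| < 1, so |w| < 3. Then |3w + 6| ≤ 3·3 + 6 = 15.
Hence |(3w^2 + 7) − 19| ≤ 15|w − 2| < eps provided |w − 2| < eps/15.
Choosing delta = min(1, eps/15) ensures both conditions, hence |(3w^2 + 7) − 19| < eps.

delta = min(1, eps/15)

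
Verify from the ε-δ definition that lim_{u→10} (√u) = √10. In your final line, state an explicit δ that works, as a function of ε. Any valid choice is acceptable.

Let ε > 0. We want δ > 0 such that 0 < |u − 10| < δ implies |√u − √10| < ε.
Rationalise: √u − √10 = (u − 10)/(√u + √10), so |√u − √10| = |u − 10|/(√u + √10).
Restrict δ ≤ 10 so that |u − 10| < 10 forces u > 0, and then √u + √10 > √10.
Hence |√u − √10| < |u − 10|/√10, which is < ε once |u − 10| < √10·ε.
Take δ = min(10, √10·ε). If 0 < |u − 10| < δ then u > 0 and |√u − √10| < |u − 10|/√10 < ε.

δ = min(10, √10·ε)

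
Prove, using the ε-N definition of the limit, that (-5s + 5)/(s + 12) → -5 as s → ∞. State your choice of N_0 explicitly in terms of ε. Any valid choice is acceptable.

N_0 = 65/ε

Let ε > 0 be given. We seek N_0 > 0 such that s > N_0 implies |(-5s + 5)/(s + 12) + 5| < ε.
(-5s + 5)/(s + 12) + 5 = ((-5s + 5) − (-5)(s + 12)) / ((s + 12)) = 65/((s + 12)).
For s > 0 we have s + 12 > s, so |(-5s + 5)/(s + 12) + 5| = 65/((s + 12)) < 65/(s) = 65/s.
Thus |(-5s + 5)/(s + 12) + 5| < ε whenever s > 65/ε.
Take N_0 = 65/ε. If s > N_0 then |(-5s + 5)/(s + 12) + 5| < 65/s < ε.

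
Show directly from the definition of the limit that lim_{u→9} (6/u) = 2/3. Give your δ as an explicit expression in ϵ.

Let ϵ > 0 be given. We seek δ > 0 such that 0 < |u − 9| < δ implies |6/u − (2/3)| < ϵ.
|6/u − (2/3)| = 6·|9 − u|/(9·|u|) = 6|u − 9|/(9|u|).
Restrict δ ≤ 9/2. Then |u − 9| < 9/2 gives |u| > 9/2, so 9|u| > 81/2.
Then |6/u − (2/3)| < 6|u − 9|/(81/2), which is < ϵ when |u − 9| < (27/4)ϵ.
Take δ = min(9/2, (27/4)ϵ). Then 0 < |u − 9| < δ gives both |u − 9| < 9/2 and |u − 9| < (27/4)ϵ, so |6/u − (2/3)| < ϵ.

δ = min(9/2, (27/4)ϵ)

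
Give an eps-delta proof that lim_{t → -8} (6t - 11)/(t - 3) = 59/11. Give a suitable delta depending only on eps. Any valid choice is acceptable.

Let eps > 0. We want delta > 0 with 0 < |t + 8| < delta ⇒ |(6t - 11)/(t - 3) − (59/11)| < eps.
Combining over a common denominator, (6t - 11)/(t - 3) − (59/11) = [(6t - 11)·(-11) − (-59)·(t - 3)] / [(-11)·(t - 3)] = -7(t + 8) / ((-11)(t - 3)).
So |(6t - 11)/(t - 3) − (59/11)| = 7|t + 8| / (11·|t − 3|).
Restrict delta ≤ 11/2. Then |t + 8| < 11/2 gives |t − 3| = |(t + 8) + (-11)| ≥ 11 − 11/2 = 11/2.
Hence |(6t - 11)/(t - 3) − (59/11)| < 7|t + 8|/(11·(11/2)) = (14/121)|t + 8|, which is < eps once |t + 8| < (121/14)eps.
Take delta = min(11/2, (121/14)eps). Then 0 < |t + 8| < delta forces both bounds, so |(6t - 11)/(t - 3) − (59/11)| < eps.

delta = min(11/2, (121/14)eps)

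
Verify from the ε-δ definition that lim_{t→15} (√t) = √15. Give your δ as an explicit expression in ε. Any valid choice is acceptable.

Let ε > 0 be given. We want δ > 0 such that 0 < |t − 15| < δ implies |√t − √15| < ε.
Multiplying by the conjugate, |√t − √15| = |t − 15|/(√t + √15).
Restrict δ ≤ 15 so that |t − 15| < 15 forces t > 0, and then √t + √15 > √15.
Hence |√t − √15| < |t − 15|/√15, which is < ε once |t − 15| < √15·ε.
Take δ = min(15, √15·ε). If 0 < |t − 15| < δ then t > 0 and |√t − √15| < |t − 15|/√15 < ε.

δ = min(15, √15·ε)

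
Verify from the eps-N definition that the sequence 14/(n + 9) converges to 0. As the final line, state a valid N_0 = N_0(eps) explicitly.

N_0 = 14/eps

Fix eps > 0. For n ≥ 1, |14/(n + 9) − 0| = 14/(n + 9) ≤ 14/n.
We need 14/n < eps, i.e. n > 14/eps.
Take N_0 = 14/eps. If n > N_0 then |14/(n + 9)| ≤ 14/n < eps.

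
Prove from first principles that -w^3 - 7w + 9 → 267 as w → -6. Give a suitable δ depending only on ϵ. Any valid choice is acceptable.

δ = min(1, ϵ/134)

Let ϵ > 0 be given. We want δ > 0 such that 0 < |w + 6| < δ implies |(-w^3 - 7w + 9) − 267| < ϵ.
(-w^3 - 7w + 9) − 267 = -w^3 - 7w - 258 = (w + 6)(-w^2 + 6w - 43).
So |(-w^3 - 7w + 9) − 267| = |w + 6|·|-w^2 + 6w - 43|.
Assume first that |w + 6| < 1, so |w| < 7. Then |-w^2 + 6w - 43| ≤ 7^2 + 6·7 + 43 = 134.
Hence |(-w^3 - 7w + 9) − 267| ≤ 134|w + 6| < ϵ provided |w + 6| < ϵ/134.
Choosing δ = min(1, ϵ/134) ensures both conditions, hence |(-w^3 - 7w + 9) − 267| < ϵ.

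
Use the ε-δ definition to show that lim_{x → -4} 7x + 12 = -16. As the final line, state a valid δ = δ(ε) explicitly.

Let ε > 0 be given. We need δ > 0 so that 0 < |x + 4| < δ implies |(7x + 12) + 16| < ε.
|(7x + 12) + 16| = |7x + 28| = 7|x + 4|.
So 7|x + 4| < ε exactly when |x + 4| < ε/7.
Take δ = ε/7. If 0 < |x + 4| < δ then |(7x + 12) + 16| = 7|x + 4| < 7·(ε/7) = ε.

δ = ε/7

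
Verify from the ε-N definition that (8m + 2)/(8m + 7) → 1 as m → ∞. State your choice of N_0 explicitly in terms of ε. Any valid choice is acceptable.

N_0 = (5/8)/ε

Fix ε > 0. For m ≥ 1, |(8m + 2)/(8m + 7) − 1| = |-40|/(8(8m + 7)) = 40/(8(8m + 7)).
Since 8m + 7 ≥ 8m for m ≥ 1, this is ≤ 40/(8·8m) = (5/8)/m.
So |(8m + 2)/(8m + 7) − 1| < ε whenever m > (5/8)/ε.
Take N_0 = (5/8)/ε. If m > N_0 then |(8m + 2)/(8m + 7) − 1| ≤ (5/8)/m < ε.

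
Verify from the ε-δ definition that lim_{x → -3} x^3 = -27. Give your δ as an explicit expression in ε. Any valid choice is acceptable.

Fix ε > 0. We seek δ > 0 with 0 < |x + 3| < δ ⇒ |x^3 + 27| < ε.
Factor: x^3 + 27 = (x + 3)(x^2 - 3x + 9), so |x^3 + 27| = |x + 3|·|x^2 - 3x + 9|.
Restrict δ ≤ 2. Then |x + 3| < 2 gives |x| < 5, so by the triangle inequality |x^2 - 3x + 9| ≤ 5^2 + 3·5 + 9 = 49.
Hence |x^3 + 27| ≤ 49|x + 3|, which is < ε once |x + 3| < ε/49.
Take δ = min(2, ε/49). If 0 < |x + 3| < δ then both bounds hold and |x^3 + 27| ≤ 49|x + 3| < 49·(ε/49) = ε.

δ = min(2, ε/49)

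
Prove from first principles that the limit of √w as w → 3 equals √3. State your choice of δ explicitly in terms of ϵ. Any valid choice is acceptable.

Fix ϵ > 0. We want δ > 0 such that 0 < |w − 3| < δ implies |√w − √3| < ϵ.
Rationalise: √w − √3 = (w − 3)/(√w + √3), so |√w − √3| = |w − 3|/(√w + √3).
Restrict δ ≤ 3 so that |w − 3| < 3 forces w > 0, and then √w + √3 > √3.
Hence |√w − √3| < |w − 3|/√3, which is < ϵ once |w − 3| < √3·ϵ.
Take δ = min(3, √3·ϵ). If 0 < |w − 3| < δ then w > 0 and |√w − √3| < |w − 3|/√3 < ϵ.

δ = min(3, √3·ϵ)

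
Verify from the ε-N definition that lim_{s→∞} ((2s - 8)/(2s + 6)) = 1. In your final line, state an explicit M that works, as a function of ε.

Let ε > 0 be given. We seek M > 0 such that s > M implies |(2s - 8)/(2s + 6) − 1| < ε.
(2s - 8)/(2s + 6) − 1 = (2(2s - 8) − 2(2s + 6)) / (2(2s + 6)) = -28/(2(2s + 6)).
For s > 0 we have 2s + 6 > 2s, so |(2s - 8)/(2s + 6) − 1| = 28/(2(2s + 6)) < 28/(2·2s) = 7/s.
Thus |(2s - 8)/(2s + 6) − 1| < ε whenever s > 7/ε.
Take M = 7/ε. If s > M then |(2s - 8)/(2s + 6) − 1| < 7/s < ε.

M = 7/ε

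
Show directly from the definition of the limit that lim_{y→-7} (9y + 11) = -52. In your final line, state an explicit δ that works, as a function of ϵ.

Let ϵ > 0 be given. We need δ > 0 so that 0 < |y + 7| < δ implies |(9y + 11) + 52| < ϵ.
|(9y + 11) + 52| = |9y + 63| = 9|y + 7|.
So 9|y + 7| < ϵ exactly when |y + 7| < ϵ/9.
Take δ = ϵ/9. If 0 < |y + 7| < δ then |(9y + 11) + 52| = 9|y + 7| < 9·(ϵ/9) = ϵ.

δ = ϵ/9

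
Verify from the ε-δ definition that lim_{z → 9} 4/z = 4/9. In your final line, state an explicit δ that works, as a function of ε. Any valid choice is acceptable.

Fix ε > 0. We seek δ > 0 such that 0 < |z − 9| < δ implies |4/z − (4/9)| < ε.
|4/z − (4/9)| = 4·|9 − z|/(9·|z|) = 4|z − 9|/(9|z|).
Require δ ≤ 9/2 so that |z| > 9 − 9/2 = 9/2, hence 9|z| > 81/2.
Then |4/z − (4/9)| < 4|z − 9|/(81/2), which is < ε when |z − 9| < (81/8)ε.
Take δ = min(9/2, (81/8)ε). Then 0 < |z − 9| < δ gives both |z − 9| < 9/2 and |z − 9| < (81/8)ε, so |4/z − (4/9)| < ε.

δ = min(9/2, (81/8)ε)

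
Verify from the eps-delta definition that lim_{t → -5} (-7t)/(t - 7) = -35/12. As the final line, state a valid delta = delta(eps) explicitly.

delta = min(6, (72/49)eps)

Fix eps > 0. We want delta > 0 with 0 < |t + 5| < delta ⇒ |(-7t)/(t - 7) + 35/12| < eps.
Combining over a common denominator, (-7t)/(t - 7) + 35/12 = [(-7t)·(-12) − 35·(t - 7)] / [(-12)·(t - 7)] = 49(t + 5) / ((-12)(t - 7)).
So |(-7t)/(t - 7) + 35/12| = 49|t + 5| / (12·|t − 7|).
Require delta ≤ 6, so |t − 7| ≥ |-12| − |t + 5| > 12 − 6 = 6.
Hence |(-7t)/(t - 7) + 35/12| < 49|t + 5|/(12·6) = (49/72)|t + 5|, which is < eps once |t + 5| < (72/49)eps.
Take delta = min(6, (72/49)eps). Then 0 < |t + 5| < delta forces both bounds, so |(-7t)/(t - 7) + 35/12| < eps.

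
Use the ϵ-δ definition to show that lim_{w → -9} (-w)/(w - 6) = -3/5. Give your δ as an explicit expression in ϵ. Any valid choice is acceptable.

δ = min(15/2, (75/4)ϵ)

Suppose ϵ > 0. We want δ > 0 with 0 < |w + 9| < δ ⇒ |(-w)/(w - 6) + 3/5| < ϵ.
Combining over a common denominator, (-w)/(w - 6) + 3/5 = [(-w)·(-15) − 9·(w - 6)] / [(-15)·(w - 6)] = 6(w + 9) / ((-15)(w - 6)).
So |(-w)/(w - 6) + 3/5| = 6|w + 9| / (15·|w − 6|).
Restrict δ ≤ 15/2. Then |w + 9| < 15/2 gives |w − 6| = |(w + 9) + (-15)| ≥ 15 − 15/2 = 15/2.
Hence |(-w)/(w - 6) + 3/5| < 6|w + 9|/(15·(15/2)) = (4/75)|w + 9|, which is < ϵ once |w + 9| < (75/4)ϵ.
Take δ = min(15/2, (75/4)ϵ). Then 0 < |w + 9| < δ forces both bounds, so |(-w)/(w - 6) + 3/5| < ϵ.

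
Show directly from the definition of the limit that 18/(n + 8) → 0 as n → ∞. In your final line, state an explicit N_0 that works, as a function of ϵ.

Suppose ϵ > 0. For n ≥ 1, |18/(n + 8) − 0| = 18/(n + 8) ≤ 18/n.
We need 18/n < ϵ, i.e. n > 18/ϵ.
Take N_0 = 18/ϵ. If n > N_0 then |18/(n + 8)| ≤ 18/n < ϵ.

N_0 = 18/ϵ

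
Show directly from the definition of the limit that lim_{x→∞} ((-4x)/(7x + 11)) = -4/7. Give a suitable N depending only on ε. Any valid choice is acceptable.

Let ε > 0 be given. We seek N > 0 such that x > N implies |(-4x)/(7x + 11) + 4/7| < ε.
(-4x)/(7x + 11) + 4/7 = (7(-4x) − (-4)(7x + 11)) / (7(7x + 11)) = 44/(7(7x + 11)).
For x > 0 we have 7x + 11 > 7x, so |(-4x)/(7x + 11) + 4/7| = 44/(7(7x + 11)) < 44/(7·7x) = (44/49)/x.
Thus |(-4x)/(7x + 11) + 4/7| < ε whenever x > (44/49)/ε.
Take N = (44/49)/ε. If x > N then |(-4x)/(7x + 11) + 4/7| < (44/49)/x < ε.

N = (44/49)/ε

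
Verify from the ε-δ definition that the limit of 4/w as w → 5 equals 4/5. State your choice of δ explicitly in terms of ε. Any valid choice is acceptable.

δ = min(5/2, (25/8)ε)

Fix ε > 0. We seek δ > 0 such that 0 < |w − 5| < δ implies |4/w − (4/5)| < ε.
|4/w − (4/5)| = 4·|5 − w|/(5·|w|) = 4|w − 5|/(5|w|).
Restrict δ ≤ 5/2. Then |w − 5| < 5/2 gives |w| > 5/2, so 5|w| > 25/2.
Then |4/w − (4/5)| < 4|w − 5|/(25/2), which is < ε when |w − 5| < (25/8)ε.
Take δ = min(5/2, (25/8)ε). Then 0 < |w − 5| < δ gives both |w − 5| < 5/2 and |w − 5| < (25/8)ε, so |4/w − (4/5)| < ε.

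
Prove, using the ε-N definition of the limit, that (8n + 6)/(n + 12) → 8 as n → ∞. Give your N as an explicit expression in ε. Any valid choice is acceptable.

Let ε > 0. For n ≥ 1, |(8n + 6)/(n + 12) − 8| = |-90|/((n + 12)) = 90/((n + 12)).
Since n + 12 ≥ n for n ≥ 1, this is ≤ 90/(n) = 90/n.
So |(8n + 6)/(n + 12) − 8| < ε whenever n > 90/ε.
Take N = 90/ε. If n > N then |(8n + 6)/(n + 12) − 8| ≤ 90/n < ε.

N = 90/ε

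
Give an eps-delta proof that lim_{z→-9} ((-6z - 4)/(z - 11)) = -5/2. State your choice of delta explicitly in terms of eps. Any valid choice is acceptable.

Fix eps > 0. We want delta > 0 with 0 < |z + 9| < delta ⇒ |(-6z - 4)/(z - 11) + 5/2| < eps.
Combining over a common denominator, (-6z - 4)/(z - 11) + 5/2 = [(-6z - 4)·(-20) − 50·(z - 11)] / [(-20)·(z - 11)] = 70(z + 9) / ((-20)(z - 11)).
So |(-6z - 4)/(z - 11) + 5/2| = 70|z + 9| / (20·|z − 11|).
Require delta ≤ 10, so |z − 11| ≥ |-20| − |z + 9| > 20 − 10 = 10.
Hence |(-6z - 4)/(z - 11) + 5/2| < 70|z + 9|/(20·10) = (7/20)|z + 9|, which is < eps once |z + 9| < (20/7)eps.
Take delta = min(10, (20/7)eps). Then 0 < |z + 9| < delta forces both bounds, so |(-6z - 4)/(z - 11) + 5/2| < eps.

delta = min(10, (20/7)eps)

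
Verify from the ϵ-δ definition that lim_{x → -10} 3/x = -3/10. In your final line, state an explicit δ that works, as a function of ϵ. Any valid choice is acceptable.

δ = min(5, (50/3)ϵ)

Let ϵ > 0 be given. We seek δ > 0 such that 0 < |x + 10| < δ implies |3/x + 3/10| < ϵ.
|3/x + 3/10| = 3·|-10 − x|/(10·|x|) = 3|x + 10|/(10|x|).
Require δ ≤ 5 so that |x| > 10 − 5 = 5, hence 10|x| > 50.
Then |3/x + 3/10| < 3|x + 10|/50, which is < ϵ when |x + 10| < (50/3)ϵ.
Take δ = min(5, (50/3)ϵ). Then 0 < |x + 10| < δ gives both |x + 10| < 5 and |x + 10| < (50/3)ϵ, so |3/x + 3/10| < ϵ.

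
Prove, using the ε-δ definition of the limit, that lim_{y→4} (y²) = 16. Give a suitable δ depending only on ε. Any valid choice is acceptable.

δ = min(1, ε/9)

Let ε > 0. We seek δ > 0 with 0 < |y − 4| < δ ⇒ |y² − 16| < ε.
Factor: y² − 16 = (y − 4)(y + 4), so |y² − 16| = |y − 4|·|y + 4|.
Restrict δ ≤ 1. Then |y − 4| < 1 gives |y| < 5, so by the triangle inequality |y + 4| ≤ 5 + 4 = 9.
Hence |y² − 16| ≤ 9|y − 4|, which is < ε once |y − 4| < ε/9.
Take δ = min(1, ε/9). If 0 < |y − 4| < δ then both bounds hold and |y² − 16| ≤ 9|y − 4| < 9·(ε/9) = ε.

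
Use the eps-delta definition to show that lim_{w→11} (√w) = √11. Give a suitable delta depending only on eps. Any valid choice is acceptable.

Fix eps > 0. We want delta > 0 such that 0 < |w − 11| < delta implies |√w − √11| < eps.
Multiplying by the conjugate, |√w − √11| = |w − 11|/(√w + √11).
Restrict delta ≤ 11 so that |w − 11| < 11 forces w > 0, and then √w + √11 > √11.
Hence |√w − √11| < |w − 11|/√11, which is < eps once |w − 11| < √11·eps.
Take delta = min(11, √11·eps). If 0 < |w − 11| < delta then w > 0 and |√w − √11| < |w − 11|/√11 < eps.

delta = min(11, √11·eps)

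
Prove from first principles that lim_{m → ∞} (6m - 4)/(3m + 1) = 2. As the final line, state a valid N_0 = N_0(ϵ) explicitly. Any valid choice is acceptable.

N_0 = 2/ϵ

Let ϵ > 0 be given. For m ≥ 1, |(6m - 4)/(3m + 1) − 2| = |-18|/(3(3m + 1)) = 18/(3(3m + 1)).
Since 3m + 1 ≥ 3m for m ≥ 1, this is ≤ 18/(3·3m) = 2/m.
So |(6m - 4)/(3m + 1) − 2| < ϵ whenever m > 2/ϵ.
Take N_0 = 2/ϵ. If m > N_0 then |(6m - 4)/(3m + 1) − 2| ≤ 2/m < ϵ.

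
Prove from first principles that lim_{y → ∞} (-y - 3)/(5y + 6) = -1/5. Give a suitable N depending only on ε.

Let ε > 0. We seek N > 0 such that y > N implies |(-y - 3)/(5y + 6) + 1/5| < ε.
(-y - 3)/(5y + 6) + 1/5 = (5(-y - 3) − (-1)(5y + 6)) / (5(5y + 6)) = -9/(5(5y + 6)).
For y > 0 we have 5y + 6 > 5y, so |(-y - 3)/(5y + 6) + 1/5| = 9/(5(5y + 6)) < 9/(5·5y) = (9/25)/y.
Thus |(-y - 3)/(5y + 6) + 1/5| < ε whenever y > (9/25)/ε.
Take N = (9/25)/ε. If y > N then |(-y - 3)/(5y + 6) + 1/5| < (9/25)/y < ε.

N = (9/25)/ε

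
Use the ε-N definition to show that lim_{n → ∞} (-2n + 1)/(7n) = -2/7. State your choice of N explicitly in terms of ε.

N = (1/7)/ε

Let ε > 0. For n ≥ 1, |(-2n + 1)/(7n) + 2/7| = |7|/(7(7n)) = 7/(7(7n)).
Since 7n ≥ 7n for n ≥ 1, this is ≤ 7/(7·7n) = (1/7)/n.
So |(-2n + 1)/(7n) + 2/7| < ε whenever n > (1/7)/ε.
Take N = (1/7)/ε. If n > N then |(-2n + 1)/(7n) + 2/7| ≤ (1/7)/n < ε.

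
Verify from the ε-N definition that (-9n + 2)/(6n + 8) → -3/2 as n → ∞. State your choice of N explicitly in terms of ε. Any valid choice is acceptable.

Let ε > 0 be given. For n ≥ 1, |(-9n + 2)/(6n + 8) + 3/2| = |84|/(6(6n + 8)) = 84/(6(6n + 8)).
Since 6n + 8 ≥ 6n for n ≥ 1, this is ≤ 84/(6·6n) = (7/3)/n.
So |(-9n + 2)/(6n + 8) + 3/2| < ε whenever n > (7/3)/ε.
Take N = (7/3)/ε. If n > N then |(-9n + 2)/(6n + 8) + 3/2| ≤ (7/3)/n < ε.

N = (7/3)/ε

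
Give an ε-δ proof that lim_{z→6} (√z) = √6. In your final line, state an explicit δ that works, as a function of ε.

Let ε > 0. We want δ > 0 such that 0 < |z − 6| < δ implies |√z − √6| < ε.
Rationalise: √z − √6 = (z − 6)/(√z + √6), so |√z − √6| = |z − 6|/(√z + √6).
Restrict δ ≤ 6 so that |z − 6| < 6 forces z > 0, and then √z + √6 > √6.
Hence |√z − √6| < |z − 6|/√6, which is < ε once |z − 6| < √6·ε.
Take δ = min(6, √6·ε). If 0 < |z − 6| < δ then z > 0 and |√z − √6| < |z − 6|/√6 < ε.

δ = min(6, √6·ε)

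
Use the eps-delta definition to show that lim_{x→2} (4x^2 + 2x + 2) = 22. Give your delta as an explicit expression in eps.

delta = min(1, eps/22)

Suppose eps > 0. We want delta > 0 such that 0 < |x − 2| < delta implies |(4x^2 + 2x + 2) − 22| < eps.
(4x^2 + 2x + 2) − 22 = 4x^2 + 2x - 20 = (x − 2)(4x + 10).
So |(4x^2 + 2x + 2) − 22| = |x − 2|·|4x + 10|.
Assume first that |x − 2| < 1, so |x| < 3. Then |4x + 10| ≤ 4·3 + 10 = 22.
Hence |(4x^2 + 2x + 2) − 22| ≤ 22|x − 2| < eps provided |x − 2| < eps/22.
Choosing delta = min(1, eps/22) ensures both conditions, hence |(4x^2 + 2x + 2) − 22| < eps.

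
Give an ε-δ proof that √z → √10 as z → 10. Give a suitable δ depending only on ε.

δ = min(10, √10·ε)

Let ε > 0. We want δ > 0 such that 0 < |z − 10| < δ implies |√z − √10| < ε.
Multiplying by the conjugate, |√z − √10| = |z − 10|/(√z + √10).
Restrict δ ≤ 10 so that |z − 10| < 10 forces z > 0, and then √z + √10 > √10.
Hence |√z − √10| < |z − 10|/√10, which is < ε once |z − 10| < √10·ε.
Take δ = min(10, √10·ε). If 0 < |z − 10| < δ then z > 0 and |√z − √10| < |z − 10|/√10 < ε.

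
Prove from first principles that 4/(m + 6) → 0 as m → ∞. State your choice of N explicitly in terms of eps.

N = 4/eps

Let eps > 0. For m ≥ 1, |4/(m + 6) − 0| = 4/(m + 6) ≤ 4/m.
We need 4/m < eps, i.e. m > 4/eps.
Take N = 4/eps. If m > N then |4/(m + 6)| ≤ 4/m < eps.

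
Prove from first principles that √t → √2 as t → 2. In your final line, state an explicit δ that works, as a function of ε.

Let ε > 0. We want δ > 0 such that 0 < |t − 2| < δ implies |√t − √2| < ε.
Multiplying by the conjugate, |√t − √2| = |t − 2|/(√t + √2).
Restrict δ ≤ 2 so that |t − 2| < 2 forces t > 0, and then √t + √2 > √2.
Hence |√t − √2| < |t − 2|/√2, which is < ε once |t − 2| < √2·ε.
Take δ = min(2, √2·ε). If 0 < |t − 2| < δ then t > 0 and |√t − √2| < |t − 2|/√2 < ε.

δ = min(2, √2·ε)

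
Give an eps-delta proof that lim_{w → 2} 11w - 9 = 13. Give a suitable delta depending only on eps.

delta = eps/11

Fix eps > 0. We need delta > 0 so that 0 < |w − 2| < delta implies |(11w - 9) − 13| < eps.
Since (11w - 9) − 13 = 11(w − 2), we have |(11w - 9) − 13| = 11|w − 2|.
Thus it suffices that |w − 2| < eps/11.
Choosing delta = eps/11 gives |(11w - 9) − 13| = 11|w − 2| < eps whenever |w − 2| < delta.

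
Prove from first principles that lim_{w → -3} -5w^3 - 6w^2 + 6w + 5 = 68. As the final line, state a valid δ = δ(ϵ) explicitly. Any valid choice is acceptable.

δ = min(1, ϵ/137)

Suppose ϵ > 0. We want δ > 0 such that 0 < |w + 3| < δ implies |(-5w^3 - 6w^2 + 6w + 5) − 68| < ϵ.
(-5w^3 - 6w^2 + 6w + 5) − 68 = -5w^3 - 6w^2 + 6w - 63 = (w + 3)(-5w^2 + 9w - 21).
So |(-5w^3 - 6w^2 + 6w + 5) − 68| = |w + 3|·|-5w^2 + 9w - 21|.
Require δ ≤ 1. Then |w + 3| < 1 gives |w| < 4, and by the triangle inequality |-5w^2 + 9w - 21| ≤ 5·4^2 + 9·4 + 21 = 137.
Hence |(-5w^3 - 6w^2 + 6w + 5) − 68| ≤ 137|w + 3| < ϵ provided |w + 3| < ϵ/137.
Choosing δ = min(1, ϵ/137) ensures both conditions, hence |(-5w^3 - 6w^2 + 6w + 5) − 68| < ϵ.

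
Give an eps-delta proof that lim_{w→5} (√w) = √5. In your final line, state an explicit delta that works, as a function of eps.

delta = min(5, √5·eps)

Let eps > 0 be given. We want delta > 0 such that 0 < |w − 5| < delta implies |√w − √5| < eps.
Rationalise: √w − √5 = (w − 5)/(√w + √5), so |√w − √5| = |w − 5|/(√w + √5).
Restrict delta ≤ 5 so that |w − 5| < 5 forces w > 0, and then √w + √5 > √5.
Hence |√w − √5| < |w − 5|/√5, which is < eps once |w − 5| < √5·eps.
Take delta = min(5, √5·eps). If 0 < |w − 5| < delta then w > 0 and |√w − √5| < |w − 5|/√5 < eps.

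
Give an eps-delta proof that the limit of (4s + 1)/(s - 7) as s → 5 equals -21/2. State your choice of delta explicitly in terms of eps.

delta = min(1, (2/29)eps)

Suppose eps > 0. We want delta > 0 with 0 < |s − 5| < delta ⇒ |(4s + 1)/(s - 7) + 21/2| < eps.
Combining over a common denominator, (4s + 1)/(s - 7) + 21/2 = [(4s + 1)·(-2) − 21·(s - 7)] / [(-2)·(s - 7)] = -29(s − 5) / ((-2)(s - 7)).
So |(4s + 1)/(s - 7) + 21/2| = 29|s − 5| / (2·|s − 7|).
Restrict delta ≤ 1. Then |s − 5| < 1 gives |s − 7| = |(s − 5) + (-2)| ≥ 2 − 1 = 1.
Hence |(4s + 1)/(s - 7) + 21/2| < 29|s − 5|/(2·1) = (29/2)|s − 5|, which is < eps once |s − 5| < (2/29)eps.
Take delta = min(1, (2/29)eps). Then 0 < |s − 5| < delta forces both bounds, so |(4s + 1)/(s - 7) + 21/2| < eps.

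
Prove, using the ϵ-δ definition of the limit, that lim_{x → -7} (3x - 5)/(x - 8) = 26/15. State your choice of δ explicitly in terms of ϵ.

Let ϵ > 0 be given. We want δ > 0 with 0 < |x + 7| < δ ⇒ |(3x - 5)/(x - 8) − (26/15)| < ϵ.
Combining over a common denominator, (3x - 5)/(x - 8) − (26/15) = [(3x - 5)·(-15) − (-26)·(x - 8)] / [(-15)·(x - 8)] = -19(x + 7) / ((-15)(x - 8)).
So |(3x - 5)/(x - 8) − (26/15)| = 19|x + 7| / (15·|x − 8|).
Require δ ≤ 15/2, so |x − 8| ≥ |-15| − |x + 7| > 15 − 15/2 = 15/2.
Hence |(3x - 5)/(x - 8) − (26/15)| < 19|x + 7|/(15·(15/2)) = (38/225)|x + 7|, which is < ϵ once |x + 7| < (225/38)ϵ.
Take δ = min(15/2, (225/38)ϵ). Then 0 < |x + 7| < δ forces both bounds, so |(3x - 5)/(x - 8) − (26/15)| < ϵ.

δ = min(15/2, (225/38)ϵ)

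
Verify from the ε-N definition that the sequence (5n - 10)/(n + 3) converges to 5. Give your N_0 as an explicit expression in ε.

Let ε > 0. For n ≥ 1, |(5n - 10)/(n + 3) − 5| = |-25|/((n + 3)) = 25/((n + 3)).
Since n + 3 ≥ n for n ≥ 1, this is ≤ 25/(n) = 25/n.
So |(5n - 10)/(n + 3) − 5| < ε whenever n > 25/ε.
Take N_0 = 25/ε. If n > N_0 then |(5n - 10)/(n + 3) − 5| ≤ 25/n < ε.

N_0 = 25/ε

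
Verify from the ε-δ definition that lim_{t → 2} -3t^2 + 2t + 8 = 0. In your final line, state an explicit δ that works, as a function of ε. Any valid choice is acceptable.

δ = min(1, ε/13)

Let ε > 0 be given. We want δ > 0 such that 0 < |t − 2| < δ implies |(-3t^2 + 2t + 8)| < ε.
(-3t^2 + 2t + 8) = -3t^2 + 2t + 8 = (t − 2)(-3t - 4).
So |(-3t^2 + 2t + 8)| = |t − 2|·|-3t - 4|.
Require δ ≤ 1. Then |t − 2| < 1 gives |t| < 3, and by the triangle inequality |-3t - 4| ≤ 3·3 + 4 = 13.
Hence |(-3t^2 + 2t + 8)| ≤ 13|t − 2| < ε provided |t − 2| < ε/13.
Take δ = min(1, ε/13). Then 0 < |t − 2| < δ gives both |t − 2| < 1 and |t − 2| < ε/13, so |(-3t^2 + 2t + 8)| < ε.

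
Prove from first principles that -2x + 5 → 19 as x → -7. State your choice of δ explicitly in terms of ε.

δ = ε/2

Suppose ε > 0. We need δ > 0 so that 0 < |x + 7| < δ implies |(-2x + 5) − 19| < ε.
|(-2x + 5) − 19| = |-2x - 14| = 2|x + 7|.
Thus it suffices that |x + 7| < ε/2.
Choosing δ = ε/2 gives |(-2x + 5) − 19| = 2|x + 7| < ε whenever |x + 7| < δ.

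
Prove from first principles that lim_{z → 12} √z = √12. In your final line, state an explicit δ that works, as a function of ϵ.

δ = min(12, √12·ϵ)

Let ϵ > 0. We want δ > 0 such that 0 < |z − 12| < δ implies |√z − √12| < ϵ.
Rationalise: √z − √12 = (z − 12)/(√z + √12), so |√z − √12| = |z − 12|/(√z + √12).
Restrict δ ≤ 12 so that |z − 12| < 12 forces z > 0, and then √z + √12 > √12.
Hence |√z − √12| < |z − 12|/√12, which is < ϵ once |z − 12| < √12·ϵ.
Take δ = min(12, √12·ϵ). If 0 < |z − 12| < δ then z > 0 and |√z − √12| < |z − 12|/√12 < ϵ.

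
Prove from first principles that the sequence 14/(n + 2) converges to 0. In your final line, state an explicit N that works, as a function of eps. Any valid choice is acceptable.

Fix eps > 0. For n ≥ 1, |14/(n + 2) − 0| = 14/(n + 2) ≤ 14/n.
We need 14/n < eps, i.e. n > 14/eps.
Take N = 14/eps. If n > N then |14/(n + 2)| ≤ 14/n < eps.

N = 14/eps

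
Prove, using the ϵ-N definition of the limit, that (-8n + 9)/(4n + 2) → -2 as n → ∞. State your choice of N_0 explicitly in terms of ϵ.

N_0 = (13/4)/ϵ

Fix ϵ > 0. For n ≥ 1, |(-8n + 9)/(4n + 2) + 2| = |52|/(4(4n + 2)) = 52/(4(4n + 2)).
Since 4n + 2 ≥ 4n for n ≥ 1, this is ≤ 52/(4·4n) = (13/4)/n.
So |(-8n + 9)/(4n + 2) + 2| < ϵ whenever n > (13/4)/ϵ.
Take N_0 = (13/4)/ϵ. If n > N_0 then |(-8n + 9)/(4n + 2) + 2| ≤ (13/4)/n < ϵ.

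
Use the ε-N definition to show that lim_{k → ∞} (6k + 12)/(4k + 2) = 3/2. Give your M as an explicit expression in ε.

M = (9/4)/ε

Let ε > 0 be given. For k ≥ 1, |(6k + 12)/(4k + 2) − (3/2)| = |36|/(4(4k + 2)) = 36/(4(4k + 2)).
Since 4k + 2 ≥ 4k for k ≥ 1, this is ≤ 36/(4·4k) = (9/4)/k.
So |(6k + 12)/(4k + 2) − (3/2)| < ε whenever k > (9/4)/ε.
Take M = (9/4)/ε. If k > M then |(6k + 12)/(4k + 2) − (3/2)| ≤ (9/4)/k < ε.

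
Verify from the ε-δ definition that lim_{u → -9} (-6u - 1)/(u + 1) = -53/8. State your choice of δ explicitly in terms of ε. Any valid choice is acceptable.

δ = min(4, (32/5)ε)

Suppose ε > 0. We want δ > 0 with 0 < |u + 9| < δ ⇒ |(-6u - 1)/(u + 1) + 53/8| < ε.
Combining over a common denominator, (-6u - 1)/(u + 1) + 53/8 = [(-6u - 1)·(-8) − 53·(u + 1)] / [(-8)·(u + 1)] = -5(u + 9) / ((-8)(u + 1)).
So |(-6u - 1)/(u + 1) + 53/8| = 5|u + 9| / (8·|u + 1|).
Restrict δ ≤ 4. Then |u + 9| < 4 gives |u + 1| = |(u + 9) + (-8)| ≥ 8 − 4 = 4.
Hence |(-6u - 1)/(u + 1) + 53/8| < 5|u + 9|/(8·4) = (5/32)|u + 9|, which is < ε once |u + 9| < (32/5)ε.
Take δ = min(4, (32/5)ε). Then 0 < |u + 9| < δ forces both bounds, so |(-6u - 1)/(u + 1) + 53/8| < ε.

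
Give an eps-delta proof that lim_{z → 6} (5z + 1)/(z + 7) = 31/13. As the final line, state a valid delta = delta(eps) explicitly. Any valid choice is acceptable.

delta = min(13/2, (169/68)eps)

Let eps > 0. We want delta > 0 with 0 < |z − 6| < delta ⇒ |(5z + 1)/(z + 7) − (31/13)| < eps.
Combining over a common denominator, (5z + 1)/(z + 7) − (31/13) = [(5z + 1)·13 − 31·(z + 7)] / [13·(z + 7)] = 34(z − 6) / (13(z + 7)).
So |(5z + 1)/(z + 7) − (31/13)| = 34|z − 6| / (13·|z + 7|).
Require delta ≤ 13/2, so |z + 7| ≥ |13| − |z − 6| > 13 − 13/2 = 13/2.
Hence |(5z + 1)/(z + 7) − (31/13)| < 34|z − 6|/(13·(13/2)) = (68/169)|z − 6|, which is < eps once |z − 6| < (169/68)eps.
Take delta = min(13/2, (169/68)eps). Then 0 < |z − 6| < delta forces both bounds, so |(5z + 1)/(z + 7) − (31/13)| < eps.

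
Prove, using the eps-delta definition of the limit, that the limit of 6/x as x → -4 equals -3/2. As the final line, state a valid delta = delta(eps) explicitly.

delta = min(2, (4/3)eps)

Let eps > 0. We seek delta > 0 such that 0 < |x + 4| < delta implies |6/x + 3/2| < eps.
|6/x + 3/2| = 6·|-4 − x|/(4·|x|) = 6|x + 4|/(4|x|).
Require delta ≤ 2 so that |x| > 4 − 2 = 2, hence 4|x| > 8.
Then |6/x + 3/2| < 6|x + 4|/8, which is < eps when |x + 4| < (4/3)eps.
Take delta = min(2, (4/3)eps). Then 0 < |x + 4| < delta gives both |x + 4| < 2 and |x + 4| < (4/3)eps, so |6/x + 3/2| < eps.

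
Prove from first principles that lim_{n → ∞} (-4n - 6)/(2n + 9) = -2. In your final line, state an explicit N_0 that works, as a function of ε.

Suppose ε > 0. For n ≥ 1, |(-4n - 6)/(2n + 9) + 2| = |24|/(2(2n + 9)) = 24/(2(2n + 9)).
Since 2n + 9 ≥ 2n for n ≥ 1, this is ≤ 24/(2·2n) = 6/n.
So |(-4n - 6)/(2n + 9) + 2| < ε whenever n > 6/ε.
Take N_0 = 6/ε. If n > N_0 then |(-4n - 6)/(2n + 9) + 2| ≤ 6/n < ε.

N_0 = 6/ε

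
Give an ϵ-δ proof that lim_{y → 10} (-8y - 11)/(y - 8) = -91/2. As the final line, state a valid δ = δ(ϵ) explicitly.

δ = min(1, (2/75)ϵ)

Fix ϵ > 0. We want δ > 0 with 0 < |y − 10| < δ ⇒ |(-8y - 11)/(y - 8) + 91/2| < ϵ.
Combining over a common denominator, (-8y - 11)/(y - 8) + 91/2 = [(-8y - 11)·2 − (-91)·(y - 8)] / [2·(y - 8)] = 75(y − 10) / (2(y - 8)).
So |(-8y - 11)/(y - 8) + 91/2| = 75|y − 10| / (2·|y − 8|).
Restrict δ ≤ 1. Then |y − 10| < 1 gives |y − 8| = |(y − 10) + 2| ≥ 2 − 1 = 1.
Hence |(-8y - 11)/(y - 8) + 91/2| < 75|y − 10|/(2·1) = (75/2)|y − 10|, which is < ϵ once |y − 10| < (2/75)ϵ.
Take δ = min(1, (2/75)ϵ). Then 0 < |y − 10| < δ forces both bounds, so |(-8y - 11)/(y - 8) + 91/2| < ϵ.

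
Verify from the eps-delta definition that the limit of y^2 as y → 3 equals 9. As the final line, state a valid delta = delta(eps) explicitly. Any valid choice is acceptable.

Fix eps > 0. We seek delta > 0 with 0 < |y − 3| < delta ⇒ |y^2 − 9| < eps.
Factor: y^2 − 9 = (y − 3)(y + 3), so |y^2 − 9| = |y − 3|·|y + 3|.
Impose delta ≤ 2 so that |y| < 5; then |y + 3| ≤ 8.
Hence |y^2 − 9| ≤ 8|y − 3|, which is < eps once |y − 3| < eps/8.
Take delta = min(2, eps/8). If 0 < |y − 3| < delta then both bounds hold and |y^2 − 9| ≤ 8|y − 3| < 8·(eps/8) = eps.

delta = min(2, eps/8)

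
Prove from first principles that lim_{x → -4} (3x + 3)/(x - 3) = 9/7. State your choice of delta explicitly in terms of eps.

delta = min(7/2, (49/24)eps)

Let eps > 0. We want delta > 0 with 0 < |x + 4| < delta ⇒ |(3x + 3)/(x - 3) − (9/7)| < eps.
Combining over a common denominator, (3x + 3)/(x - 3) − (9/7) = [(3x + 3)·(-7) − (-9)·(x - 3)] / [(-7)·(x - 3)] = -12(x + 4) / ((-7)(x - 3)).
So |(3x + 3)/(x - 3) − (9/7)| = 12|x + 4| / (7·|x − 3|).
Require delta ≤ 7/2, so |x − 3| ≥ |-7| − |x + 4| > 7 − 7/2 = 7/2.
Hence |(3x + 3)/(x - 3) − (9/7)| < 12|x + 4|/(7·(7/2)) = (24/49)|x + 4|, which is < eps once |x + 4| < (49/24)eps.
Take delta = min(7/2, (49/24)eps). Then 0 < |x + 4| < delta forces both bounds, so |(3x + 3)/(x - 3) − (9/7)| < eps.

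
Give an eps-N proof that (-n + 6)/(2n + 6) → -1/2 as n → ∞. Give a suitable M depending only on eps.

M = (9/2)/eps

Suppose eps > 0. For n ≥ 1, |(-n + 6)/(2n + 6) + 1/2| = |18|/(2(2n + 6)) = 18/(2(2n + 6)).
Since 2n + 6 ≥ 2n for n ≥ 1, this is ≤ 18/(2·2n) = (9/2)/n.
So |(-n + 6)/(2n + 6) + 1/2| < eps whenever n > (9/2)/eps.
Take M = (9/2)/eps. If n > M then |(-n + 6)/(2n + 6) + 1/2| ≤ (9/2)/n < eps.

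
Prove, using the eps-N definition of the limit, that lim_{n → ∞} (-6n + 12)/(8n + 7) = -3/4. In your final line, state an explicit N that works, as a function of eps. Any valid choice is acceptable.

Suppose eps > 0. For n ≥ 1, |(-6n + 12)/(8n + 7) + 3/4| = |138|/(8(8n + 7)) = 138/(8(8n + 7)).
Since 8n + 7 ≥ 8n for n ≥ 1, this is ≤ 138/(8·8n) = (69/32)/n.
So |(-6n + 12)/(8n + 7) + 3/4| < eps whenever n > (69/32)/eps.
Take N = (69/32)/eps. If n > N then |(-6n + 12)/(8n + 7) + 3/4| ≤ (69/32)/n < eps.

N = (69/32)/eps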